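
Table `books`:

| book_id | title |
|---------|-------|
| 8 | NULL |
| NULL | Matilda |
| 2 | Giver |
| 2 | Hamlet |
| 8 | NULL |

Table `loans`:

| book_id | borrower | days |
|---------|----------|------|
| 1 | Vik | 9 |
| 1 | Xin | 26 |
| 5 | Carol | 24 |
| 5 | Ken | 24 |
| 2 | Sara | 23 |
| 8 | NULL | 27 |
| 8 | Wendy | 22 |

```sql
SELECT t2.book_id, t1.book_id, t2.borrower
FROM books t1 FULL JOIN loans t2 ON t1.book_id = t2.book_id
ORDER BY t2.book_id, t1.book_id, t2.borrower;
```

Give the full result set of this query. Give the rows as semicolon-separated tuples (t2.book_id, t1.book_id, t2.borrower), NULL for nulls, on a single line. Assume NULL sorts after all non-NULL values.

(1, NULL, Vik); (1, NULL, Xin); (2, 2, Sara); (2, 2, Sara); (5, NULL, Carol); (5, NULL, Ken); (8, 8, Wendy); (8, 8, Wendy); (8, 8, NULL); (8, 8, NULL); (NULL, NULL, NULL)

FULL OUTER JOIN keeps every row from both sides; unmatched rows get NULL for the other side's columns.
Matching on t1.book_id = t2.book_id. A NULL in a compared column never satisfies the condition.
Matched pairs: 6; unmatched t1 rows kept: 1; unmatched t2 rows kept: 4.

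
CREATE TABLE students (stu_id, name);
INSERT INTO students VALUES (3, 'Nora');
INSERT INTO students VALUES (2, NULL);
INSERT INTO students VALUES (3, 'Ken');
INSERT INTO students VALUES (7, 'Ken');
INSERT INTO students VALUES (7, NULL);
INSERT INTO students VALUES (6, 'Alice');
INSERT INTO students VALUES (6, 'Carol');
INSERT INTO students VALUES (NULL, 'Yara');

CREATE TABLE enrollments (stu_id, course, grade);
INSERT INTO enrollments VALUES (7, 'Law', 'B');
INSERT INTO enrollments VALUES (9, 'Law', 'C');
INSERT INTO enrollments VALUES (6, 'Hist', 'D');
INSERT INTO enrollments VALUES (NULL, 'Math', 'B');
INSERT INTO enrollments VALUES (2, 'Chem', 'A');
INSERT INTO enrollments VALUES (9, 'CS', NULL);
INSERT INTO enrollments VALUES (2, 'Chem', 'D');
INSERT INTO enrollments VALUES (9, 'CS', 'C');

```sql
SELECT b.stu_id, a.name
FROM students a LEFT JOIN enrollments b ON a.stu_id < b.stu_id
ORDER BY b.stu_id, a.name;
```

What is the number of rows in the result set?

30

LEFT JOIN keeps every row from `students`; unmatched rows get NULL for `enrollments`'s columns.
Matching on a.stu_id < b.stu_id. A NULL in a compared column never satisfies the condition.
Matched pairs: 29; unmatched a rows kept: 1.
Total: 29 matched + 1 padded = 30 rows.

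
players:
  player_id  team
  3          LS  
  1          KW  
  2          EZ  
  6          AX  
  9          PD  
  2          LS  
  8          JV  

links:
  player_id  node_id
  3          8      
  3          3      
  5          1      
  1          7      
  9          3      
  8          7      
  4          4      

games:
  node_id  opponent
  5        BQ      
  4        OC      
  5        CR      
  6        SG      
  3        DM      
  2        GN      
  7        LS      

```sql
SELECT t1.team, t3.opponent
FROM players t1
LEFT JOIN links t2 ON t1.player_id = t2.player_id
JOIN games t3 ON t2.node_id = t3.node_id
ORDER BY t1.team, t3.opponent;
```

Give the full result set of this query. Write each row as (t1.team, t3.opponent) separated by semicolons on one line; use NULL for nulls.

(JV, LS); (KW, LS); (LS, DM); (PD, DM)

Step 1 — t1 LEFT JOIN t2 on player_id → 8 row(s).
Then INNER JOIN `games t3` on node_id: keep only rows whose t2.node_id appears in t3.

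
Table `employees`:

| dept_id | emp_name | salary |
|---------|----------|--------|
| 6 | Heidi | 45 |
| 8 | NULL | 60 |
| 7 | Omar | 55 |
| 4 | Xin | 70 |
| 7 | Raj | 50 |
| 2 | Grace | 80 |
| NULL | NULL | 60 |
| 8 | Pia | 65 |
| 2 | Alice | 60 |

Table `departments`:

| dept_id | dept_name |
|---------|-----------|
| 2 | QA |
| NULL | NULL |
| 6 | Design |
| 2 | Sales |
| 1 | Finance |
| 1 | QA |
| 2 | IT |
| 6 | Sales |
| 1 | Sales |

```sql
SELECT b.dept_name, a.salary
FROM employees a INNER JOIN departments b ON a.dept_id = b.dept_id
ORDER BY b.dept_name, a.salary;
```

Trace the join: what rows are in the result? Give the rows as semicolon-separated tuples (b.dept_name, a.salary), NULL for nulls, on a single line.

INNER JOIN keeps only pairs where the ON condition holds.
Matching on a.dept_id = b.dept_id. A NULL in a compared column never satisfies the condition.
- a row (dept_id=6): matches 2 b row(s) → 2 output row(s).
- a row (dept_id=8): no match → dropped.
- a row (dept_id=7): no match → dropped.
- a row (dept_id=4): no match → dropped.
- a row (dept_id=7): no match → dropped.
- a row (dept_id=2): matches 3 b row(s) → 3 output row(s).
- a row (dept_id=NULL): no match → dropped.
- a row (dept_id=8): no match → dropped.
- a row (dept_id=2): matches 3 b row(s) → 3 output row(s).
After projecting and ordering:
b.dept_name | a.salary
Design | 45
IT | 60
IT | 80
QA | 60
QA | 80
Sales | 45
Sales | 60
Sales | 80

(Design, 45); (IT, 60); (IT, 80); (QA, 60); (QA, 80); (Sales, 45); (Sales, 60); (Sales, 80)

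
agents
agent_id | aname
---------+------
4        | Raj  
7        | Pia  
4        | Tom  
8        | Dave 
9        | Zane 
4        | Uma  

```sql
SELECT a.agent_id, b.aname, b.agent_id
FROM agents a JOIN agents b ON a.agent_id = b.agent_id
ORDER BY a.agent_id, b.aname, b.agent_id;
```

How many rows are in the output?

INNER JOIN keeps only pairs where the ON condition holds.
Matching on a.agent_id = b.agent_id.
- a row (agent_id=4): matches 3 b row(s) → 3 output row(s).
- a row (agent_id=7): matches 1 b row(s) → 1 output row(s).
- a row (agent_id=4): matches 3 b row(s) → 3 output row(s).
- a row (agent_id=8): matches 1 b row(s) → 1 output row(s).
- a row (agent_id=9): matches 1 b row(s) → 1 output row(s).
- a row (agent_id=4): matches 3 b row(s) → 3 output row(s).
Total: 12 rows.

12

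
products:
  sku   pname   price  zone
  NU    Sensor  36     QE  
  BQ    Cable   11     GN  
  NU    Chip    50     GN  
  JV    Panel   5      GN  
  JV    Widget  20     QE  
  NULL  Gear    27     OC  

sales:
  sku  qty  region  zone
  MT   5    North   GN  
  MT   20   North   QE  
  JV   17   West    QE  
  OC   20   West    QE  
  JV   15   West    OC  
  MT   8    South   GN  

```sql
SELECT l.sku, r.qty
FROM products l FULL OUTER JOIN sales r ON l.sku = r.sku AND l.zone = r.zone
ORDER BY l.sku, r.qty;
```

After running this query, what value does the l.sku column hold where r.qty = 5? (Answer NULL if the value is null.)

NULL

FULL OUTER JOIN keeps every row from both sides; unmatched rows get NULL for the other side's columns.
Matching on l.sku = r.sku AND l.zone = r.zone. A NULL in a compared column never satisfies the condition.
Matched pairs: 1; unmatched l rows kept: 5; unmatched r rows kept: 5.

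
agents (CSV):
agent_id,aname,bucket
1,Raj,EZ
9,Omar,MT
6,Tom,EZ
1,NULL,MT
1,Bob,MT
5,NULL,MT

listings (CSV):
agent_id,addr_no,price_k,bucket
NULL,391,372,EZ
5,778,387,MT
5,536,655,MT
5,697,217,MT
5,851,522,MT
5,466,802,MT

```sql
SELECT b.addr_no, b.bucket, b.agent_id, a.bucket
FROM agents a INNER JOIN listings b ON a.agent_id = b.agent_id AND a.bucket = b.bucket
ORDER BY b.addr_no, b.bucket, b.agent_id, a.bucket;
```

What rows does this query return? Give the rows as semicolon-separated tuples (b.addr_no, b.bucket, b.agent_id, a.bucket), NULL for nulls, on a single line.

(466, MT, 5, MT); (536, MT, 5, MT); (697, MT, 5, MT); (778, MT, 5, MT); (851, MT, 5, MT)

INNER JOIN keeps only pairs where the ON condition holds.
Matching on a.agent_id = b.agent_id AND a.bucket = b.bucket. A NULL in a compared column never satisfies the condition.
- a (agent_id=1, bucket=EZ) has no partner → excluded.
- a (agent_id=9, bucket=MT) has no partner → excluded.
- a (agent_id=6, bucket=EZ) has no partner → excluded.
- a (agent_id=1, bucket=MT) has no partner → excluded.
- a (agent_id=1, bucket=MT) has no partner → excluded.
- a (agent_id=5, bucket=MT) pairs with 5 row(s) of b.
After projecting and ordering:
b.addr_no | b.bucket | b.agent_id | a.bucket
466 | MT | 5 | MT
536 | MT | 5 | MT
697 | MT | 5 | MT
778 | MT | 5 | MT
851 | MT | 5 | MT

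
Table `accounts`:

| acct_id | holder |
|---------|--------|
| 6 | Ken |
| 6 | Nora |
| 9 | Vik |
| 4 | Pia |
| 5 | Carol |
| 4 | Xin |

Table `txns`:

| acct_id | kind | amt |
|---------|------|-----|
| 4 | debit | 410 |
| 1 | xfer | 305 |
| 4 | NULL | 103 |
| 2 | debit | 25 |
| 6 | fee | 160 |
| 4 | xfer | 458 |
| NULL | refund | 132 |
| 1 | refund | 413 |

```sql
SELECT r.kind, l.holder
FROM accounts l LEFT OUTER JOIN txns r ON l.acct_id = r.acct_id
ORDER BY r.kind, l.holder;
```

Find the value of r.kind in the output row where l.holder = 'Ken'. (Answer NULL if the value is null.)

fee

LEFT JOIN keeps every row from `accounts`; unmatched rows get NULL for `txns`'s columns.
Matching on l.acct_id = r.acct_id. A NULL in a compared column never satisfies the condition.
- l row (acct_id=6): matches 1 r row(s) → 1 output row(s).
- l row (acct_id=6): matches 1 r row(s) → 1 output row(s).
- l row (acct_id=9): no match → kept, r columns NULL.
- l row (acct_id=4): matches 3 r row(s) → 3 output row(s).
- l row (acct_id=5): no match → kept, r columns NULL.
- l row (acct_id=4): matches 3 r row(s) → 3 output row(s).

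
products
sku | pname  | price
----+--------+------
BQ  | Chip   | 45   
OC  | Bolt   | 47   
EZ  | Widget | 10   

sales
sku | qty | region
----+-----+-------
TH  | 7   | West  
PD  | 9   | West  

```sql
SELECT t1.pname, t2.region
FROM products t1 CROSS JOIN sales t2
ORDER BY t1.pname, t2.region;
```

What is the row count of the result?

6

CROSS JOIN pairs every row of `products` with every row of `sales`: 3 × 2 = 6 rows.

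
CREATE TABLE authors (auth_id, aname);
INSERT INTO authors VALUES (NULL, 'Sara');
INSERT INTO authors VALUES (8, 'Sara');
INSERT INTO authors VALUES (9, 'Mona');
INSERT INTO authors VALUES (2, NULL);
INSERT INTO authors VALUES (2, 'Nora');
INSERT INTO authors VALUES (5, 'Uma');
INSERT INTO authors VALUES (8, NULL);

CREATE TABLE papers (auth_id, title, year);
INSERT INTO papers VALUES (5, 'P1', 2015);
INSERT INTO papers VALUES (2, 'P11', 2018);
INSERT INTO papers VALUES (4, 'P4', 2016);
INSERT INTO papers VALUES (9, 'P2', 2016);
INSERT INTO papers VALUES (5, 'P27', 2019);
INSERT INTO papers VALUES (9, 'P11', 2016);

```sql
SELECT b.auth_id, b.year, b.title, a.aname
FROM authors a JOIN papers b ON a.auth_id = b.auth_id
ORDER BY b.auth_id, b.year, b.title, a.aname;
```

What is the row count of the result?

INNER JOIN keeps only pairs where the ON condition holds.
Matching on a.auth_id = b.auth_id. A NULL in a compared column never satisfies the condition.
- a (auth_id=NULL) has no partner → excluded.
- a (auth_id=8) has no partner → excluded.
- a (auth_id=9) pairs with 2 row(s) of b.
- a (auth_id=2) pairs with 1 row(s) of b.
- a (auth_id=2) pairs with 1 row(s) of b.
- a (auth_id=5) pairs with 2 row(s) of b.
- a (auth_id=8) has no partner → excluded.
Total: 6 rows.

6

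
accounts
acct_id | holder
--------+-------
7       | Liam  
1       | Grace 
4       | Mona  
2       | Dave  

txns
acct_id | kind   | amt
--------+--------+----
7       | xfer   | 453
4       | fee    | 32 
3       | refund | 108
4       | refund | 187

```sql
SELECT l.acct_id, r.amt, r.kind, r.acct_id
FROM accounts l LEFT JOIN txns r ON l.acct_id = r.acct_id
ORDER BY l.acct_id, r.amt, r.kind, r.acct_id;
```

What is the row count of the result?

5

LEFT JOIN keeps every row from `accounts`; unmatched rows get NULL for `txns`'s columns.
Matching on l.acct_id = r.acct_id.
Matched pairs: 3; unmatched l rows kept: 2.
Total: 3 matched + 2 padded = 5 rows.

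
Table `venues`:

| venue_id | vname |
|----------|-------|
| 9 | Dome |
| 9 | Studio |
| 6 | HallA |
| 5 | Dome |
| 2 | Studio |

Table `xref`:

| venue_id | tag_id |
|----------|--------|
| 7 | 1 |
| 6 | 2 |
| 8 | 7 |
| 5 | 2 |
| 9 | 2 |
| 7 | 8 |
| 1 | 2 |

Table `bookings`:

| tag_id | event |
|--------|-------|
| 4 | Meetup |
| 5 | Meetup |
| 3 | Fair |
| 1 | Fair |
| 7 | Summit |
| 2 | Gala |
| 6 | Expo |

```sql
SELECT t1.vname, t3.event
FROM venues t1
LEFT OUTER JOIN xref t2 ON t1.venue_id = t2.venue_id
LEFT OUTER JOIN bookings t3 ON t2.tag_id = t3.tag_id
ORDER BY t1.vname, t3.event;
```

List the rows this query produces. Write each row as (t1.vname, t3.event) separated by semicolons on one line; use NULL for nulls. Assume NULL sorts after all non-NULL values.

Step 1 — t1 LEFT JOIN t2 on venue_id → 5 row(s).
Then LEFT JOIN `bookings t3` on tag_id: each of those 5 rows is kept; rows whose t2.tag_id has no match in t3 get NULL for t3's columns.

(Dome, Gala); (Dome, Gala); (HallA, Gala); (Studio, Gala); (Studio, NULL)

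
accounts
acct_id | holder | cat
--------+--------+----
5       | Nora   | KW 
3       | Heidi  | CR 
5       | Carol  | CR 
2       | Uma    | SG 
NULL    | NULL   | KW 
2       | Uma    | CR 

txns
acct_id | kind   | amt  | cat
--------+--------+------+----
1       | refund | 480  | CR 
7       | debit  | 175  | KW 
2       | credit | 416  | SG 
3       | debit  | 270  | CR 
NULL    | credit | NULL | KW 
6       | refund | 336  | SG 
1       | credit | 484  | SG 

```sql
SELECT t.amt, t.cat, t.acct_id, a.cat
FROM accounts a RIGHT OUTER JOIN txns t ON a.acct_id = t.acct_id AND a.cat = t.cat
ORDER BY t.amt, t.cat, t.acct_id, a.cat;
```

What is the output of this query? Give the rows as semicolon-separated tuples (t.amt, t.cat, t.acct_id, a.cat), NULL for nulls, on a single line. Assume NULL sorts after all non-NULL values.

RIGHT JOIN keeps every row from `txns`; unmatched rows get NULL for `accounts`'s columns.
Matching on a.acct_id = t.acct_id AND a.cat = t.cat. A NULL in a compared column never satisfies the condition.
Matched pairs: 2; unmatched t rows kept: 5.

(175, KW, 7, NULL); (270, CR, 3, CR); (336, SG, 6, NULL); (416, SG, 2, SG); (480, CR, 1, NULL); (484, SG, 1, NULL); (NULL, KW, NULL, NULL)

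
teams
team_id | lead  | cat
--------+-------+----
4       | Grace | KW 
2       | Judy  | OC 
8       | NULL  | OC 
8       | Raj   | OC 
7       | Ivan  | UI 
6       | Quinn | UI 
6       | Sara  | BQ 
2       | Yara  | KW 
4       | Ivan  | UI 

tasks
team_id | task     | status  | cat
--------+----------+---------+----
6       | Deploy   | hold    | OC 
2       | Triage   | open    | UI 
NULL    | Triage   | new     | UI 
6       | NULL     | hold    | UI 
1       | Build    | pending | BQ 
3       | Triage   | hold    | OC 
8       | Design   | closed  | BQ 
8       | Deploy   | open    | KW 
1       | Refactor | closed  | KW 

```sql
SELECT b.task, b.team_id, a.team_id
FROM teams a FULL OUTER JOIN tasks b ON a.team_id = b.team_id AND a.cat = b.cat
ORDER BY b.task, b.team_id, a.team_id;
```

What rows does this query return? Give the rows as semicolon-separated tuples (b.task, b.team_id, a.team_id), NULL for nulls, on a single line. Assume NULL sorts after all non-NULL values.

FULL OUTER JOIN keeps every row from both sides; unmatched rows get NULL for the other side's columns.
Matching on a.team_id = b.team_id AND a.cat = b.cat. A NULL in a compared column never satisfies the condition.
- a[0] team_id=4, cat=KW → no match; kept with NULLs on the b side.
- a[1] team_id=2, cat=OC → no match; kept with NULLs on the b side.
- a[2] team_id=8, cat=OC → no match; kept with NULLs on the b side.
- a[3] team_id=8, cat=OC → no match; kept with NULLs on the b side.
- a[4] team_id=7, cat=UI → no match; kept with NULLs on the b side.
- a[5] team_id=6, cat=UI → 1 match(es) in b → 1 row(s).
- a[6] team_id=6, cat=BQ → no match; kept with NULLs on the b side.
- a[7] team_id=2, cat=KW → no match; kept with NULLs on the b side.
- a[8] team_id=4, cat=UI → no match; kept with NULLs on the b side.
- 8 row(s) from b found no a partner → padded with NULL.

(Build, 1, NULL); (Deploy, 6, NULL); (Deploy, 8, NULL); (Design, 8, NULL); (Refactor, 1, NULL); (Triage, 2, NULL); (Triage, 3, NULL); (Triage, NULL, NULL); (NULL, 6, 6); (NULL, NULL, 2); (NULL, NULL, 2); (NULL, NULL, 4); (NULL, NULL, 4); (NULL, NULL, 6); (NULL, NULL, 7); (NULL, NULL, 8); (NULL, NULL, 8)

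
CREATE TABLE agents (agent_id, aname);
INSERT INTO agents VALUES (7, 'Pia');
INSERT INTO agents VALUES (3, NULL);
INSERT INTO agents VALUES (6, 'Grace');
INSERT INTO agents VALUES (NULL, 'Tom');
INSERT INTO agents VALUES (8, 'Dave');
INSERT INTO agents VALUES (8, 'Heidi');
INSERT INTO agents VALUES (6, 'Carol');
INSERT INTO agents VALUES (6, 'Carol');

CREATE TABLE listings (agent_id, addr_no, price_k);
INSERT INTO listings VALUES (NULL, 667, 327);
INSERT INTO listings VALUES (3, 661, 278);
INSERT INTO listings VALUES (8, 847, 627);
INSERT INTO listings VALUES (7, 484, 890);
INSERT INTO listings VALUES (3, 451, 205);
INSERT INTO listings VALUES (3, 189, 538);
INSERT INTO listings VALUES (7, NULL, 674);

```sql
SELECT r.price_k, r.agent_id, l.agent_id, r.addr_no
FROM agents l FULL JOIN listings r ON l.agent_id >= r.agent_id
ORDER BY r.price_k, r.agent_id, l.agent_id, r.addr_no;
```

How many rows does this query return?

31

FULL OUTER JOIN keeps every row from both sides; unmatched rows get NULL for the other side's columns.
Matching on l.agent_id >= r.agent_id. A NULL in a compared column never satisfies the condition.
Matched pairs: 29; unmatched l rows kept: 1; unmatched r rows kept: 1.
Total: 29 matched + 2 padded = 31 rows.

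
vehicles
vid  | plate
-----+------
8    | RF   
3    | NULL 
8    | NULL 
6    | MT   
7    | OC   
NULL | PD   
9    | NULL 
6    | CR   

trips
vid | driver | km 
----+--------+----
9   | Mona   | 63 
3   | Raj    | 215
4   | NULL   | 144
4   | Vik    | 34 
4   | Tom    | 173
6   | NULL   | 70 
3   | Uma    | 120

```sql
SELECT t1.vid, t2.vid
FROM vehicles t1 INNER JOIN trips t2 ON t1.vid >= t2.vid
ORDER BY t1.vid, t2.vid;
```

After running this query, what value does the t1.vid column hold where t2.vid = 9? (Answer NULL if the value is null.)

INNER JOIN keeps only pairs where the ON condition holds.
Matching on t1.vid >= t2.vid. A NULL in a compared column never satisfies the condition.
- vid=8: 6 matching t2 row(s), so 6 row(s) emitted.
- vid=3: 2 matching t2 row(s), so 2 row(s) emitted.
- vid=8: 6 matching t2 row(s), so 6 row(s) emitted.
- vid=6: 6 matching t2 row(s), so 6 row(s) emitted.
- vid=7: 6 matching t2 row(s), so 6 row(s) emitted.
- vid=NULL: no matching t2 row, dropped.
- vid=9: 7 matching t2 row(s), so 7 row(s) emitted.
- vid=6: 6 matching t2 row(s), so 6 row(s) emitted.

9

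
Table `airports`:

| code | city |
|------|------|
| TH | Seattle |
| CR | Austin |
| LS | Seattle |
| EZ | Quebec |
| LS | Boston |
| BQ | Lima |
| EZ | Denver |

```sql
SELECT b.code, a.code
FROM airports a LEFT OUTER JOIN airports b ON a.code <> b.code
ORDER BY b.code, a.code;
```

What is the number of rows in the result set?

38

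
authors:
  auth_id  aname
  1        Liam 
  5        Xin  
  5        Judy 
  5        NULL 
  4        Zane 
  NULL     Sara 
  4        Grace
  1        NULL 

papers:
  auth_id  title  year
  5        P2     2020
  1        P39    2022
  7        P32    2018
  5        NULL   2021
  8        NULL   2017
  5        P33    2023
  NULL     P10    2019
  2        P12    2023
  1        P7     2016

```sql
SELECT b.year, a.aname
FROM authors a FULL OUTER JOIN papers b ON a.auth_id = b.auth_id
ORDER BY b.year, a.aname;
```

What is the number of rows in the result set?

20

FULL OUTER JOIN keeps every row from both sides; unmatched rows get NULL for the other side's columns.
Matching on a.auth_id = b.auth_id. A NULL in a compared column never satisfies the condition.
- a (auth_id=1) pairs with 2 row(s) of b.
- a (auth_id=5) pairs with 3 row(s) of b.
- a (auth_id=5) pairs with 3 row(s) of b.
- a (auth_id=5) pairs with 3 row(s) of b.
- a (auth_id=4) has no partner → padded with NULL.
- a (auth_id=NULL) has no partner → padded with NULL.
- a (auth_id=4) has no partner → padded with NULL.
- a (auth_id=1) pairs with 2 row(s) of b.
- 4 b row(s) had no a match → kept, a columns NULL.
Total: 13 matched + 7 padded = 20 rows.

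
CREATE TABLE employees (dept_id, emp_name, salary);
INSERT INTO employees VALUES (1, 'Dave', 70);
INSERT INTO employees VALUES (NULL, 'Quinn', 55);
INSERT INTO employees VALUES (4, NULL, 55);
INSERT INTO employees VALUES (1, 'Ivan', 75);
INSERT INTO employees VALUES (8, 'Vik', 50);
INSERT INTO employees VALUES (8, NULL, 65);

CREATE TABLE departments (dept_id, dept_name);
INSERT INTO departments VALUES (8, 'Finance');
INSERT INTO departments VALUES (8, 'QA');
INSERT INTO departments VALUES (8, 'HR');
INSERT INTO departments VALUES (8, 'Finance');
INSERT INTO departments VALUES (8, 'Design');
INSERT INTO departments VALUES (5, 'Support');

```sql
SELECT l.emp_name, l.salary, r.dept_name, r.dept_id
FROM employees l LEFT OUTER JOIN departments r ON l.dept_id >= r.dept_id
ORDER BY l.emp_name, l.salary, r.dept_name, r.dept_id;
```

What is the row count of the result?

16

LEFT JOIN keeps every row from `employees`; unmatched rows get NULL for `departments`'s columns.
Matching on l.dept_id >= r.dept_id. A NULL in a compared column never satisfies the condition.
Matched pairs: 12; unmatched l rows kept: 4.
Total: 12 matched + 4 padded = 16 rows.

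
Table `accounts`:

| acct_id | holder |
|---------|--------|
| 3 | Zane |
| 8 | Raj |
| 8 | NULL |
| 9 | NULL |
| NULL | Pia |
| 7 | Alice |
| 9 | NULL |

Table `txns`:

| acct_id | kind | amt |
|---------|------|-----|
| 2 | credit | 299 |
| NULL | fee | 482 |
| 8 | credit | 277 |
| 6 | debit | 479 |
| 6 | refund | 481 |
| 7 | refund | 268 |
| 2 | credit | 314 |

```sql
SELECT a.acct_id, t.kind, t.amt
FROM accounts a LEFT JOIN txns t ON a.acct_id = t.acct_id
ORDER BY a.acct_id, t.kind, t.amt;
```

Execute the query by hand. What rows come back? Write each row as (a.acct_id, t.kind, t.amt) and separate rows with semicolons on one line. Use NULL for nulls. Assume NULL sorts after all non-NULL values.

(3, NULL, NULL); (7, refund, 268); (8, credit, 277); (8, credit, 277); (9, NULL, NULL); (9, NULL, NULL); (NULL, NULL, NULL)

LEFT JOIN keeps every row from `accounts`; unmatched rows get NULL for `txns`'s columns.
Matching on a.acct_id = t.acct_id. A NULL in a compared column never satisfies the condition.
- a (acct_id=3) has no partner → padded with NULL.
- a (acct_id=8) pairs with 1 row(s) of t.
- a (acct_id=8) pairs with 1 row(s) of t.
- a (acct_id=9) has no partner → padded with NULL.
- a (acct_id=NULL) has no partner → padded with NULL.
- a (acct_id=7) pairs with 1 row(s) of t.
- a (acct_id=9) has no partner → padded with NULL.
After projecting and ordering:
a.acct_id | t.kind | t.amt
3 | NULL | NULL
7 | refund | 268
8 | credit | 277
8 | credit | 277
9 | NULL | NULL
9 | NULL | NULL
NULL | NULL | NULL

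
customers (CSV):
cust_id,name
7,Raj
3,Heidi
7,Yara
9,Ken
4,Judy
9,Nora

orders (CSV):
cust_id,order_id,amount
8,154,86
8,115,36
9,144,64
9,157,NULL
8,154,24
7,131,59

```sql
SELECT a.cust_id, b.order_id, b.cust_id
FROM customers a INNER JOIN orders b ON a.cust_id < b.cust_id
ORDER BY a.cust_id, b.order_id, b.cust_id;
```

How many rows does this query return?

INNER JOIN keeps only pairs where the ON condition holds.
Matching on a.cust_id < b.cust_id.
- cust_id=7: 5 matching b row(s), so 5 row(s) emitted.
- cust_id=3: 6 matching b row(s), so 6 row(s) emitted.
- cust_id=7: 5 matching b row(s), so 5 row(s) emitted.
- cust_id=9: no matching b row, dropped.
- cust_id=4: 6 matching b row(s), so 6 row(s) emitted.
- cust_id=9: no matching b row, dropped.
Total: 22 rows.

22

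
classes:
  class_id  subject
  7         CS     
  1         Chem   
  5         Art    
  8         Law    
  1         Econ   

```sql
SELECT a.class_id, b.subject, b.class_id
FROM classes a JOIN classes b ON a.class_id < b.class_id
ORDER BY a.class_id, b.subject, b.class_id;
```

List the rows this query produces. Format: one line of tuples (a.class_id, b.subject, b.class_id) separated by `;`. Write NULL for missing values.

INNER JOIN keeps only pairs where the ON condition holds.
Matching on a.class_id < b.class_id.
- class_id=7: 1 matching b row(s), so 1 row(s) emitted.
- class_id=1: 3 matching b row(s), so 3 row(s) emitted.
- class_id=5: 2 matching b row(s), so 2 row(s) emitted.
- class_id=8: no matching b row, dropped.
- class_id=1: 3 matching b row(s), so 3 row(s) emitted.
After projecting and ordering:
a.class_id | b.subject | b.class_id
1 | Art | 5
1 | Art | 5
1 | CS | 7
1 | CS | 7
1 | Law | 8
1 | Law | 8
5 | CS | 7
5 | Law | 8
7 | Law | 8

(1, Art, 5); (1, Art, 5); (1, CS, 7); (1, CS, 7); (1, Law, 8); (1, Law, 8); (5, CS, 7); (5, Law, 8); (7, Law, 8)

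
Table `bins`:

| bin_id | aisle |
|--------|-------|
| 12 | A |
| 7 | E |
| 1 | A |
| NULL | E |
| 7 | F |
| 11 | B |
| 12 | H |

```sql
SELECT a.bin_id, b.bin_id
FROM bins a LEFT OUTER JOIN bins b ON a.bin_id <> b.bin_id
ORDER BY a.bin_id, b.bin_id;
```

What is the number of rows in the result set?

27

LEFT JOIN keeps every row from `bins a`; unmatched rows get NULL for `bins b`'s columns.
Matching on a.bin_id <> b.bin_id. A NULL in a compared column never satisfies the condition.
Matched pairs: 26; unmatched a rows kept: 1.
Total: 26 matched + 1 padded = 27 rows.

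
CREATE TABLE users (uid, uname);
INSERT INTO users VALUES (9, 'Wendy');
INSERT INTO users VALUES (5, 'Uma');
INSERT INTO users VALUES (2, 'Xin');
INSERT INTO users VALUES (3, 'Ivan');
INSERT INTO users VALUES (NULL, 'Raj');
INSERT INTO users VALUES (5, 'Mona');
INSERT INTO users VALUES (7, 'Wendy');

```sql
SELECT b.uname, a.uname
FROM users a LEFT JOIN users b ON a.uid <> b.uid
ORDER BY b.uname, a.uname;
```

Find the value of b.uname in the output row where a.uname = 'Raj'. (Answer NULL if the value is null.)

LEFT JOIN keeps every row from `users a`; unmatched rows get NULL for `users b`'s columns.
Matching on a.uid <> b.uid. A NULL in a compared column never satisfies the condition.
- uid=9: 5 matching b row(s), so 5 row(s) emitted.
- uid=5: 4 matching b row(s), so 4 row(s) emitted.
- uid=2: 5 matching b row(s), so 5 row(s) emitted.
- uid=3: 5 matching b row(s), so 5 row(s) emitted.
- uid=NULL: no b row matches, row kept with b columns NULL.
- uid=5: 4 matching b row(s), so 4 row(s) emitted.
- uid=7: 5 matching b row(s), so 5 row(s) emitted.

NULL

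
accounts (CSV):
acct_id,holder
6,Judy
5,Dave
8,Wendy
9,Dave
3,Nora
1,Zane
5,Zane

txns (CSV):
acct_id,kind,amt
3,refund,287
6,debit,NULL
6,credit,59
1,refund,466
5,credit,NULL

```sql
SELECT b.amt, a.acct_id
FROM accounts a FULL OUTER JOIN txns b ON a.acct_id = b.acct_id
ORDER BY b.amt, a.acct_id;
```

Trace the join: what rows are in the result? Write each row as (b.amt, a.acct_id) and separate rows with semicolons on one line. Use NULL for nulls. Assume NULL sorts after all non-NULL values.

(59, 6); (287, 3); (466, 1); (NULL, 5); (NULL, 5); (NULL, 6); (NULL, 8); (NULL, 9)

FULL OUTER JOIN keeps every row from both sides; unmatched rows get NULL for the other side's columns.
Matching on a.acct_id = b.acct_id.
Matched pairs: 6; unmatched a rows kept: 2; unmatched b rows kept: 0.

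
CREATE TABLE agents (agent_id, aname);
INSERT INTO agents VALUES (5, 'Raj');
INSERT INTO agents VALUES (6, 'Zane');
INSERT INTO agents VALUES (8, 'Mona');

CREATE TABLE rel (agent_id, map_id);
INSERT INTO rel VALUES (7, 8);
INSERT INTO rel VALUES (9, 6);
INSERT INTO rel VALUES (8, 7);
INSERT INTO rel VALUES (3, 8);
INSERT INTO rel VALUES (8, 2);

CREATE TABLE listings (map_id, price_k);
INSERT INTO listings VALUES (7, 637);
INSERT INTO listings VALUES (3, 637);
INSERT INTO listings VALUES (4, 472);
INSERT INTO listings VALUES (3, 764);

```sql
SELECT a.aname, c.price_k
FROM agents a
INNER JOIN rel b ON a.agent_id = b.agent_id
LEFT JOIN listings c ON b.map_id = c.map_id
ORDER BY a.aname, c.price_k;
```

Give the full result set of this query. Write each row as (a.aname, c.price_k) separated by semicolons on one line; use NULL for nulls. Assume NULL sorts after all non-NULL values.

Evaluate left to right. First `agents a INNER JOIN rel b` on agent_id: 2 row(s).
Then LEFT JOIN `listings c` on map_id: each of those 2 rows is kept; rows whose b.map_id has no match in c get NULL for c's columns.

(Mona, 637); (Mona, NULL)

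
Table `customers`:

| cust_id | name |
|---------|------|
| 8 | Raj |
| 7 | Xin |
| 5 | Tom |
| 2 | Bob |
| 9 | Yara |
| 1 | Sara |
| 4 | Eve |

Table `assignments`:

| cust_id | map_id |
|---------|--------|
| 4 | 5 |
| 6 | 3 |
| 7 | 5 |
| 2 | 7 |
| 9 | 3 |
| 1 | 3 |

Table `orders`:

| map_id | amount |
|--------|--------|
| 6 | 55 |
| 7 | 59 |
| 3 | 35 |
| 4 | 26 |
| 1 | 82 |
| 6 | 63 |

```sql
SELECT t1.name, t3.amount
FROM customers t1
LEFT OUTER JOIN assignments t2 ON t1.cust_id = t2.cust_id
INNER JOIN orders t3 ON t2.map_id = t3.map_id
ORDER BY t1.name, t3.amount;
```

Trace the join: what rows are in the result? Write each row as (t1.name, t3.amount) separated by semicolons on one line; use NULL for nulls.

Step 1 — t1 LEFT JOIN t2 on cust_id → 7 row(s).
Then INNER JOIN `orders t3` on map_id: keep only rows whose t2.map_id appears in t3.

(Bob, 59); (Sara, 35); (Yara, 35)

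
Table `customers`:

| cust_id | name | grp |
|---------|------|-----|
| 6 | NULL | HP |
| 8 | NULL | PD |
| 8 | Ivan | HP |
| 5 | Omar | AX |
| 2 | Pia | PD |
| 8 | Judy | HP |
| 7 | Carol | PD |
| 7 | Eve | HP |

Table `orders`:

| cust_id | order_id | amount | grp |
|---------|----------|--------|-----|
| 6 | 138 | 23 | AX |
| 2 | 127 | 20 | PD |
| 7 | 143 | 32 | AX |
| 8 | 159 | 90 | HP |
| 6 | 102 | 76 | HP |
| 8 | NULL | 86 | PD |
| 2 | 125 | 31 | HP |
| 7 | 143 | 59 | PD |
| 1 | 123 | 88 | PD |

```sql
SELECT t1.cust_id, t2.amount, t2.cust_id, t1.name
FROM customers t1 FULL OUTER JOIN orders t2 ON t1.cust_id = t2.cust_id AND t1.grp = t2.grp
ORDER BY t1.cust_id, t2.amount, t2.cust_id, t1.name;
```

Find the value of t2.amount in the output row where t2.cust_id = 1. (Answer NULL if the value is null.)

88

FULL OUTER JOIN keeps every row from both sides; unmatched rows get NULL for the other side's columns.
Matching on t1.cust_id = t2.cust_id AND t1.grp = t2.grp.
- t1[0] cust_id=6, grp=HP → 1 match(es) in t2 → 1 row(s).
- t1[1] cust_id=8, grp=PD → 1 match(es) in t2 → 1 row(s).
- t1[2] cust_id=8, grp=HP → 1 match(es) in t2 → 1 row(s).
- t1[3] cust_id=5, grp=AX → no match; kept with NULLs on the t2 side.
- t1[4] cust_id=2, grp=PD → 1 match(es) in t2 → 1 row(s).
- t1[5] cust_id=8, grp=HP → 1 match(es) in t2 → 1 row(s).
- t1[6] cust_id=7, grp=PD → 1 match(es) in t2 → 1 row(s).
- t1[7] cust_id=7, grp=HP → no match; kept with NULLs on the t2 side.
- plus 4 unmatched t2 row(s), each kept with NULL t1 columns.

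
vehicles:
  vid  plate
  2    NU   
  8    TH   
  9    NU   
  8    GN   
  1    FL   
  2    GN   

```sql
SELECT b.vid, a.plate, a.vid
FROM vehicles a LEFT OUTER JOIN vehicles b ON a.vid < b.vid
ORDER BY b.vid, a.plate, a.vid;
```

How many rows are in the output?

LEFT JOIN keeps every row from `vehicles a`; unmatched rows get NULL for `vehicles b`'s columns.
Matching on a.vid < b.vid.
Matched pairs: 13; unmatched a rows kept: 1.
Total: 13 matched + 1 padded = 14 rows.

14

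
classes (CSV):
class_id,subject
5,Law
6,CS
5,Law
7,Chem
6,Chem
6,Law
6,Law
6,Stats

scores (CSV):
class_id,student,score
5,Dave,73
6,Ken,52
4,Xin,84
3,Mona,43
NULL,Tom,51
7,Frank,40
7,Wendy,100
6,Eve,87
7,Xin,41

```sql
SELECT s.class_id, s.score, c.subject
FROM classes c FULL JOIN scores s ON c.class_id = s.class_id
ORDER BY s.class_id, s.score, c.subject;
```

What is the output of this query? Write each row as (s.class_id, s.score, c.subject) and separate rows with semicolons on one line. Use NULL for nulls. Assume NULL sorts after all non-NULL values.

FULL OUTER JOIN keeps every row from both sides; unmatched rows get NULL for the other side's columns.
Matching on c.class_id = s.class_id. A NULL in a compared column never satisfies the condition.
- c (class_id=5) pairs with 1 row(s) of s.
- c (class_id=6) pairs with 2 row(s) of s.
- c (class_id=5) pairs with 1 row(s) of s.
- c (class_id=7) pairs with 3 row(s) of s.
- c (class_id=6) pairs with 2 row(s) of s.
- c (class_id=6) pairs with 2 row(s) of s.
- c (class_id=6) pairs with 2 row(s) of s.
- c (class_id=6) pairs with 2 row(s) of s.
- 3 row(s) from s found no c partner → padded with NULL.

(3, 43, NULL); (4, 84, NULL); (5, 73, Law); (5, 73, Law); (6, 52, CS); (6, 52, Chem); (6, 52, Law); (6, 52, Law); (6, 52, Stats); (6, 87, CS); (6, 87, Chem); (6, 87, Law); (6, 87, Law); (6, 87, Stats); (7, 40, Chem); (7, 41, Chem); (7, 100, Chem); (NULL, 51, NULL)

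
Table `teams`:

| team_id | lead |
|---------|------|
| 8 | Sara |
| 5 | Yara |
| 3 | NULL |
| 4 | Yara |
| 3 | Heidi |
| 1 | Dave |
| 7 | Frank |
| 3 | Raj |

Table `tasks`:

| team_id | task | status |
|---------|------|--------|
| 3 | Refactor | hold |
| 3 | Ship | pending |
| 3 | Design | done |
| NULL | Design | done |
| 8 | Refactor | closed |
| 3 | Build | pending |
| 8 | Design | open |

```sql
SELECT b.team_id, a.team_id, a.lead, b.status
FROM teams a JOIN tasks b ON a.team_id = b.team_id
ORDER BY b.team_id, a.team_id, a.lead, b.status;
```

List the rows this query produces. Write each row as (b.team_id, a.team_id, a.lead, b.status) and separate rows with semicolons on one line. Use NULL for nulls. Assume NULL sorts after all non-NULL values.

INNER JOIN keeps only pairs where the ON condition holds.
Matching on a.team_id = b.team_id. A NULL in a compared column never satisfies the condition.
- a (team_id=8) pairs with 2 row(s) of b.
- a (team_id=5) has no partner → excluded.
- a (team_id=3) pairs with 4 row(s) of b.
- a (team_id=4) has no partner → excluded.
- a (team_id=3) pairs with 4 row(s) of b.
- a (team_id=1) has no partner → excluded.
- a (team_id=7) has no partner → excluded.
- a (team_id=3) pairs with 4 row(s) of b.

(3, 3, Heidi, done); (3, 3, Heidi, hold); (3, 3, Heidi, pending); (3, 3, Heidi, pending); (3, 3, Raj, done); (3, 3, Raj, hold); (3, 3, Raj, pending); (3, 3, Raj, pending); (3, 3, NULL, done); (3, 3, NULL, hold); (3, 3, NULL, pending); (3, 3, NULL, pending); (8, 8, Sara, closed); (8, 8, Sara, open)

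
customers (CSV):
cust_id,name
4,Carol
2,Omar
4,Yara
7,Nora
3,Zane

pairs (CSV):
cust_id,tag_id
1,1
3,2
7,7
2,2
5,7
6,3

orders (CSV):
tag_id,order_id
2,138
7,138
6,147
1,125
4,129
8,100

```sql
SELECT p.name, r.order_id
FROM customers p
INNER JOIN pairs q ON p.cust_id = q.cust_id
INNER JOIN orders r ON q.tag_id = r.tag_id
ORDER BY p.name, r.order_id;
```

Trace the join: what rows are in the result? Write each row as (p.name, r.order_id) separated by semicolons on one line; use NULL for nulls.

(Nora, 138); (Omar, 138); (Zane, 138)

Step 1 — p INNER JOIN q on cust_id → 3 row(s).
Then INNER JOIN `orders r` on tag_id: keep only rows whose q.tag_id appears in r.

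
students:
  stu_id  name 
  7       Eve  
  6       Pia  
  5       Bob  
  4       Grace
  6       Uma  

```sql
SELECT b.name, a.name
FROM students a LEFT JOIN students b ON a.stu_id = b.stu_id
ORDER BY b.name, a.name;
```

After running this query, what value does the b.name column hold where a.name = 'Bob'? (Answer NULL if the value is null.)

Bob

LEFT JOIN keeps every row from `students a`; unmatched rows get NULL for `students b`'s columns.
Matching on a.stu_id = b.stu_id.
- a[0] stu_id=7 → 1 match(es) in b → 1 row(s).
- a[1] stu_id=6 → 2 match(es) in b → 2 row(s).
- a[2] stu_id=5 → 1 match(es) in b → 1 row(s).
- a[3] stu_id=4 → 1 match(es) in b → 1 row(s).
- a[4] stu_id=6 → 2 match(es) in b → 2 row(s).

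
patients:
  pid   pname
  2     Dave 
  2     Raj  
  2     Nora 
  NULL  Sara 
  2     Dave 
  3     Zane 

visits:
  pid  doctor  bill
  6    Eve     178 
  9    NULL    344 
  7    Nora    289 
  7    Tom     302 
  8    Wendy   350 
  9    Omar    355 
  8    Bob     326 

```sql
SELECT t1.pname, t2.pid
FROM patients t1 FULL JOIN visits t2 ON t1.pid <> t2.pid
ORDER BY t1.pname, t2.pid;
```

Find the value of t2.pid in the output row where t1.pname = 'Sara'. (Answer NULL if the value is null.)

NULL

FULL OUTER JOIN keeps every row from both sides; unmatched rows get NULL for the other side's columns.
Matching on t1.pid <> t2.pid. A NULL in a compared column never satisfies the condition.
- t1 (pid=2) pairs with 7 row(s) of t2.
- t1 (pid=2) pairs with 7 row(s) of t2.
- t1 (pid=2) pairs with 7 row(s) of t2.
- t1 (pid=NULL) has no partner → padded with NULL.
- t1 (pid=2) pairs with 7 row(s) of t2.
- t1 (pid=3) pairs with 7 row(s) of t2.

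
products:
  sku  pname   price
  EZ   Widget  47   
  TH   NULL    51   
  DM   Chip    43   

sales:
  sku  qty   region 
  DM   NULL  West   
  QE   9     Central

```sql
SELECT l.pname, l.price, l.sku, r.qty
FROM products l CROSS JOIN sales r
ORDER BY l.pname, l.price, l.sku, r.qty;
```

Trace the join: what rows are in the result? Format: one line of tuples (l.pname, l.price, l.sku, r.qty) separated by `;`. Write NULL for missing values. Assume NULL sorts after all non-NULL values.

(Chip, 43, DM, 9); (Chip, 43, DM, NULL); (Widget, 47, EZ, 9); (Widget, 47, EZ, NULL); (NULL, 51, TH, 9); (NULL, 51, TH, NULL)

CROSS JOIN pairs every row of `products` with every row of `sales`: 3 × 2 = 6 rows.
After projecting and ordering:
l.pname | l.price | l.sku | r.qty
Chip | 43 | DM | 9
Chip | 43 | DM | NULL
Widget | 47 | EZ | 9
Widget | 47 | EZ | NULL
NULL | 51 | TH | 9
NULL | 51 | TH | NULL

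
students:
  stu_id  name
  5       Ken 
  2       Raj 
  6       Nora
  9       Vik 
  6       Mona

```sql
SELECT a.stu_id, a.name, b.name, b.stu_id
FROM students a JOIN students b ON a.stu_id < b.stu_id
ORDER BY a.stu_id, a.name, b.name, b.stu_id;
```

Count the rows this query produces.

INNER JOIN keeps only pairs where the ON condition holds.
Matching on a.stu_id < b.stu_id.
- stu_id=5: 3 matching b row(s), so 3 row(s) emitted.
- stu_id=2: 4 matching b row(s), so 4 row(s) emitted.
- stu_id=6: 1 matching b row(s), so 1 row(s) emitted.
- stu_id=9: no matching b row, dropped.
- stu_id=6: 1 matching b row(s), so 1 row(s) emitted.
Total: 9 rows.

9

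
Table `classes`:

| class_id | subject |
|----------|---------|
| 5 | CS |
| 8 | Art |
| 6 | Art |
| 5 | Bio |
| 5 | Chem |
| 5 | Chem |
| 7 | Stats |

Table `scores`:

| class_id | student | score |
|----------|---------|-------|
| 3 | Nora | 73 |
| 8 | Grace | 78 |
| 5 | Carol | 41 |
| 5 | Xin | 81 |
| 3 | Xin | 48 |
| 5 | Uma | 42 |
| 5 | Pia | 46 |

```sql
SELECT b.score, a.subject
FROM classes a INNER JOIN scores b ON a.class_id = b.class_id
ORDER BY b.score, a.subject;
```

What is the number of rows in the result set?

INNER JOIN keeps only pairs where the ON condition holds.
Matching on a.class_id = b.class_id.
- class_id=5: 4 matching b row(s), so 4 row(s) emitted.
- class_id=8: 1 matching b row(s), so 1 row(s) emitted.
- class_id=6: no matching b row, dropped.
- class_id=5: 4 matching b row(s), so 4 row(s) emitted.
- class_id=5: 4 matching b row(s), so 4 row(s) emitted.
- class_id=5: 4 matching b row(s), so 4 row(s) emitted.
- class_id=7: no matching b row, dropped.
Total: 17 rows.

17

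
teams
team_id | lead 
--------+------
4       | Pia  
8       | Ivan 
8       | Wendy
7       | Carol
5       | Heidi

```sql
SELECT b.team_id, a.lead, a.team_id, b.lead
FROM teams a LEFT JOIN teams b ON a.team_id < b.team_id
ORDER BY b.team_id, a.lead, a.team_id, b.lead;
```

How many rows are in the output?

11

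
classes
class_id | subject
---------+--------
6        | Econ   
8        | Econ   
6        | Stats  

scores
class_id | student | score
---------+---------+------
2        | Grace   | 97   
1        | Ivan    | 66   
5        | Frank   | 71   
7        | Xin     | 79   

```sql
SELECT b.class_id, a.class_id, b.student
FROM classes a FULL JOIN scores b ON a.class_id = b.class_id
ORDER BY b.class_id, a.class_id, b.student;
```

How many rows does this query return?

FULL OUTER JOIN keeps every row from both sides; unmatched rows get NULL for the other side's columns.
Matching on a.class_id = b.class_id.
Matched pairs: 0; unmatched a rows kept: 3; unmatched b rows kept: 4.
Total: 0 matched + 7 padded = 7 rows.

7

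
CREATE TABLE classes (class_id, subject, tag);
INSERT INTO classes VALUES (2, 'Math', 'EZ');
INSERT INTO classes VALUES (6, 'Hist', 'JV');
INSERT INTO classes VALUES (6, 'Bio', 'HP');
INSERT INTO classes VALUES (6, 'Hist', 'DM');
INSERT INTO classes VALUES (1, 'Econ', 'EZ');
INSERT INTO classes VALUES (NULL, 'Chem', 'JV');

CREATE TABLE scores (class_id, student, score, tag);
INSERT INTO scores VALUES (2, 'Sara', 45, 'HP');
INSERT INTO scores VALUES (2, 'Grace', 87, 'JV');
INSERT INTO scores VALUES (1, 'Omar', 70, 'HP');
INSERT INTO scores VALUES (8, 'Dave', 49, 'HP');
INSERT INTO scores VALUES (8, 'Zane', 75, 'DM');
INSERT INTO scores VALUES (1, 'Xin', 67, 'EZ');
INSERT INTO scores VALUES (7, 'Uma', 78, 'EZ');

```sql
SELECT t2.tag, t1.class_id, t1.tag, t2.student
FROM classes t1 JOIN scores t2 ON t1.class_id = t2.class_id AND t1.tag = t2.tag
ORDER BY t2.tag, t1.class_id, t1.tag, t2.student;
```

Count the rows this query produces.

INNER JOIN keeps only pairs where the ON condition holds.
Matching on t1.class_id = t2.class_id AND t1.tag = t2.tag. A NULL in a compared column never satisfies the condition.
- t1 (class_id=2, tag=EZ) has no partner → excluded.
- t1 (class_id=6, tag=JV) has no partner → excluded.
- t1 (class_id=6, tag=HP) has no partner → excluded.
- t1 (class_id=6, tag=DM) has no partner → excluded.
- t1 (class_id=1, tag=EZ) pairs with 1 row(s) of t2.
- t1 (class_id=NULL, tag=JV) has no partner → excluded.
Total: 1 rows.

1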